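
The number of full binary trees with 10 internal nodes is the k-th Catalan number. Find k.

10

The number of full binary trees on 10 internal nodes is the Catalan number C_10.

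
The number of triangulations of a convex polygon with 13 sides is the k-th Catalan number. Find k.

The number of triangulations of a 13-gon is the Catalan number C_11 (index = sides − 2).

11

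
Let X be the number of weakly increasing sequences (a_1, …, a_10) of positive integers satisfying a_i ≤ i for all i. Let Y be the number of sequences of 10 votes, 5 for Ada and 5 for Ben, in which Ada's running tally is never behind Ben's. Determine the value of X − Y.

Weakly increasing sequences with a_i ≤ i biject with Dyck paths of semilength 10, so there are C_10. So X = C_10 = 16796.
Ballot sequences with n votes each where one side never trails are Dyck words, counted by C_n; here n = 5. So Y = C_5 = 42.
X − Y = 16796 − 42 = 16754.

16754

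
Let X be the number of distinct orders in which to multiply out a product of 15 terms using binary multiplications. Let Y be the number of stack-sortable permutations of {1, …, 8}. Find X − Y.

Bracketing 15 factors into binary products is counted by C_{15−1} = C_14. So X = C_14 = 2674440.
Stack-sortable permutations are exactly the 231-avoiding ones, counted by C_n; here n = 8. So Y = C_8 = 1430.
X − Y = 2674440 − 1430 = 2673010.

2673010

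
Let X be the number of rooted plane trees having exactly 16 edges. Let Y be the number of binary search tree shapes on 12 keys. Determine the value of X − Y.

35149658

Rooted ordered trees with n edges are counted by C_n; here n = 16. So X = C_16 = 35357670.
Rooted binary trees with 12 nodes (each child slot possibly empty) number C_12. So Y = C_12 = 208012.
X − Y = 35357670 − 208012 = 35149658.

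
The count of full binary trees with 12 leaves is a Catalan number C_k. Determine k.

A full binary tree with L leaves has L−1 internal nodes and is counted by C_{L−1}; L = 12 gives C_11.

11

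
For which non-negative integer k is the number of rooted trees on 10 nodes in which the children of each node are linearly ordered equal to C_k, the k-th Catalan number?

9

Rooted ordered (plane) trees on m nodes have m−1 edges and are counted by C_{m−1}; m = 10 gives C_9.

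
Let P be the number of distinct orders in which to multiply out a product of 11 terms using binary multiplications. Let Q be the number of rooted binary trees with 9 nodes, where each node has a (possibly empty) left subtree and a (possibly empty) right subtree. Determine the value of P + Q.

Bracketing 11 factors into binary products is counted by C_{11−1} = C_10. So P = C_10 = 16796.
Rooted binary trees with 9 nodes (each child slot possibly empty) number C_9. So Q = C_9 = 4862.
P + Q = 16796 + 4862 = 21658.

21658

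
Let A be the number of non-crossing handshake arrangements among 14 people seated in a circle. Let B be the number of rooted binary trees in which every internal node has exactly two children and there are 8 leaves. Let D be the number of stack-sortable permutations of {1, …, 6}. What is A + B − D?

726

Non-crossing handshake pairings of 2n people are counted by C_n; 14 people gives n = 7. So A = C_7 = 429.
A full binary tree with L leaves has L−1 internal nodes and is counted by C_{L−1}; L = 8 gives C_7. So B = C_7 = 429.
Stack-sortable permutations are exactly the 231-avoiding ones, counted by C_n; here n = 6. So D = C_6 = 132.
A + B − D = 429 + 429 − 132 = 726.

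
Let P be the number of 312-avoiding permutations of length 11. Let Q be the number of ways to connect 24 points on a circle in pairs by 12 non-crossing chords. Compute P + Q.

266798

Permutations of [n] avoiding any single length-3 pattern are counted by C_n; here n = 11. So P = C_11 = 58786.
Pairing 24 circle points by 12 non-crossing chords gives C_12 matchings. So Q = C_12 = 208012.
P + Q = 58786 + 208012 = 266798.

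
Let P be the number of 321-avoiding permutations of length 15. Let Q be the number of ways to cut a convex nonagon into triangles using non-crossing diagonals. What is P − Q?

9694416

Permutations of [n] avoiding any single length-3 pattern are counted by C_n; here n = 15. So P = C_15 = 9694845.
The number of triangulations of a 9-gon is the Catalan number C_7 (index = sides − 2). So Q = C_7 = 429.
P − Q = 9694845 − 429 = 9694416.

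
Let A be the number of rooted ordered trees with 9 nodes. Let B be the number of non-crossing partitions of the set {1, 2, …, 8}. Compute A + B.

Rooted ordered (plane) trees on m nodes have m−1 edges and are counted by C_{m−1}; m = 9 gives C_8. So A = C_8 = 1430.
Non-crossing partitions of an n-element set are counted by C_n; here n = 8. So B = C_8 = 1430.
A + B = 1430 + 1430 = 2860.

2860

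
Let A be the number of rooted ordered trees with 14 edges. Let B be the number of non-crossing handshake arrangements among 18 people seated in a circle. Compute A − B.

A rooted plane tree with 14 edges has 15 nodes, and the count is C_14. So A = C_14 = 2674440.
Non-crossing handshake pairings of 2n people are counted by C_n; 18 people gives n = 9. So B = C_9 = 4862.
A − B = 2674440 − 4862 = 2669578.

2669578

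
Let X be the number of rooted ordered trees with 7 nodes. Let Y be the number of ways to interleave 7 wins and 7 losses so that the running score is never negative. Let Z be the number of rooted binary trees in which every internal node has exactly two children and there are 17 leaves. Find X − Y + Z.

Rooted ordered (plane) trees on m nodes have m−1 edges and are counted by C_{m−1}; m = 7 gives C_6. So X = C_6 = 132.
Ballot sequences with n votes each where one side never trails are Dyck words, counted by C_n; here n = 7. So Y = C_7 = 429.
A full binary tree with L leaves has L−1 internal nodes and is counted by C_{L−1}; L = 17 gives C_16. So Z = C_16 = 35357670.
X − Y + Z = 132 − 429 + 35357670 = 35357373.

35357373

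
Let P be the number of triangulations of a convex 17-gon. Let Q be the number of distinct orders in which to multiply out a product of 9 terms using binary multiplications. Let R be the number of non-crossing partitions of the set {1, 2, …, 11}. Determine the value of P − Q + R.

9752201

The number of triangulations of a 17-gon is the Catalan number C_15 (index = sides − 2). So P = C_15 = 9694845.
Parenthesizations of m factors correspond to full binary trees with m leaves, counted by C_{m−1}; m = 9 gives C_8. So Q = C_8 = 1430.
The non-crossing partitions of [11] form a lattice of size C_11. So R = C_11 = 58786.
P − Q + R = 9694845 − 1430 + 58786 = 9752201.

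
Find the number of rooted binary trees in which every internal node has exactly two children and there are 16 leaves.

9694845

A full binary tree with L leaves has L−1 internal nodes and is counted by C_{L−1}; L = 16 gives C_15.
C_15 = 9694845.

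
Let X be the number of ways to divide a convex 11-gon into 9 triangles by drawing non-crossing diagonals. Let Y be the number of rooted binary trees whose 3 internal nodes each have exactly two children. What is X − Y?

A convex 11-gon is triangulated into 9 triangles, and the number of such triangulations is the Catalan number C_{11−2} = C_9. So X = C_9 = 4862.
Full binary trees with n internal nodes are counted by C_n; here n = 3. So Y = C_3 = 5.
X − Y = 4862 − 5 = 4857.

4857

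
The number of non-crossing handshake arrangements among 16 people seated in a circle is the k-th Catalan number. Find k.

Non-crossing handshake pairings of 2n people are counted by C_n; 16 people gives n = 8.

8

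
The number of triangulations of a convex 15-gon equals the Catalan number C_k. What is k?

13

The number of triangulations of a 15-gon is the Catalan number C_13 (index = sides − 2).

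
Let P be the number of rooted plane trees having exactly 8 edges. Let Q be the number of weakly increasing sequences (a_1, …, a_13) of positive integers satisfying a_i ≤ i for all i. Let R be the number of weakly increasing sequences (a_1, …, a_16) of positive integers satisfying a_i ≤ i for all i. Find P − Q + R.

34616200

A rooted plane tree with 8 edges has 9 nodes, and the count is C_8. So P = C_8 = 1430.
Weakly increasing sequences with a_i ≤ i biject with Dyck paths of semilength 13, so there are C_13. So Q = C_13 = 742900.
Weakly increasing sequences with a_i ≤ i biject with Dyck paths of semilength 16, so there are C_16. So R = C_16 = 35357670.
P − Q + R = 1430 − 742900 + 35357670 = 34616200.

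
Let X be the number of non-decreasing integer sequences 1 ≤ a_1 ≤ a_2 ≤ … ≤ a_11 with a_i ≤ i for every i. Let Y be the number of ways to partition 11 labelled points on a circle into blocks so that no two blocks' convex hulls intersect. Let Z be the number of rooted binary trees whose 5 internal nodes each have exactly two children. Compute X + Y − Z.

Such sub-staircase sequences of length n are counted by C_n; here n = 11. So X = C_11 = 58786.
Non-crossing partitions of an n-element set are counted by C_n; here n = 11. So Y = C_11 = 58786.
Full binary trees with n internal nodes are counted by C_n; here n = 5. So Z = C_5 = 42.
X + Y − Z = 58786 + 58786 − 42 = 117530.

117530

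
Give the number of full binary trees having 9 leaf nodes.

1430

A full binary tree with L leaves has L−1 internal nodes and is counted by C_{L−1}; L = 9 gives C_8.
C_8 = 1430.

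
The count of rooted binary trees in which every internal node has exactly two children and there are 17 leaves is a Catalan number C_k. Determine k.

Full binary trees with 17 leaves have 17−1 = 16 internal nodes, so there are C_16 of them.

16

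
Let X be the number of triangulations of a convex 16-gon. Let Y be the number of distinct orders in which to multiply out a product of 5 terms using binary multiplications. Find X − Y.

2674426

A convex 16-gon is triangulated into 14 triangles, and the number of such triangulations is the Catalan number C_{16−2} = C_14. So X = C_14 = 2674440.
Parenthesizations of m factors correspond to full binary trees with m leaves, counted by C_{m−1}; m = 5 gives C_4. So Y = C_4 = 14.
X − Y = 2674440 − 14 = 2674426.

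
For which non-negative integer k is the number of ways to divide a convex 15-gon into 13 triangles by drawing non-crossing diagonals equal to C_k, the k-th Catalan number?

The number of triangulations of a 15-gon is the Catalan number C_13 (index = sides − 2).

13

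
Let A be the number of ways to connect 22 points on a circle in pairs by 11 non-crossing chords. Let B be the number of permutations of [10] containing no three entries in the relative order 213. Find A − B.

Pairing 22 circle points by 11 non-crossing chords gives C_11 matchings. So A = C_11 = 58786.
For any fixed pattern of length 3, the pattern-avoiding permutations of [10] number C_10. So B = C_10 = 16796.
A − B = 58786 − 16796 = 41990.

41990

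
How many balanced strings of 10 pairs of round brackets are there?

16796

Balanced strings of n pairs of brackets are counted by C_n; here n = 10.
C_10 = C_9 · 2(2·9+1)/(9+2) = 4862 · 38/11 = 16796.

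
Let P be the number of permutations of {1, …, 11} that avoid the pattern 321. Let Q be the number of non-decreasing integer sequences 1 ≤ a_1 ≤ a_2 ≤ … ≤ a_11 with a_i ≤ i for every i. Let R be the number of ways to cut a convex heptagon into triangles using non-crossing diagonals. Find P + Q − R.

Permutations of [n] avoiding any single length-3 pattern are counted by C_n; here n = 11. So P = C_11 = 58786.
Weakly increasing sequences with a_i ≤ i biject with Dyck paths of semilength 11, so there are C_11. So Q = C_11 = 58786.
The number of triangulations of a 7-gon is the Catalan number C_5 (index = sides − 2). So R = C_5 = 42.
P + Q − R = 58786 + 58786 − 42 = 117530.

117530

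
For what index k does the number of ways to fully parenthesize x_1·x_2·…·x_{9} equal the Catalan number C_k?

Parenthesizations of m factors correspond to full binary trees with m leaves, counted by C_{m−1}; m = 9 gives C_8.

8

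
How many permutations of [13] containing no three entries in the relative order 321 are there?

742900

For any fixed pattern of length 3, the pattern-avoiding permutations of [13] number C_13.
C_13 = C(26,13)/14 = 10400600/14 = 742900.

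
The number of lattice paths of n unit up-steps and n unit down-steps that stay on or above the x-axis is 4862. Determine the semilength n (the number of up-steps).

Dyck paths of semilength n are counted by C_n. The Catalan number equal to 4862 is C_9.

9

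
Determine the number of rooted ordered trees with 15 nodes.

A rooted plane tree on 15 nodes has 14 edges, and such trees are counted by C_14.
C_14 = C_13 · 2(2·13+1)/(13+2) = 742900 · 54/15 = 2674440.

2674440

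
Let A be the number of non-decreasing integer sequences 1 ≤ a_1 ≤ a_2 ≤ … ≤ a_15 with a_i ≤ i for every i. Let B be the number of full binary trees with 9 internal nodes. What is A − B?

9689983

Weakly increasing sequences with a_i ≤ i biject with Dyck paths of semilength 15, so there are C_15. So A = C_15 = 9694845.
Full binary trees with n internal nodes are counted by C_n; here n = 9. So B = C_9 = 4862.
A − B = 9694845 − 4862 = 9689983.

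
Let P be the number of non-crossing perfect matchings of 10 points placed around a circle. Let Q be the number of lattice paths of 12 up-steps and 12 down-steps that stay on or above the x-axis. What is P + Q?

Non-crossing perfect matchings of 2n points on a circle are counted by C_n; with 10 points, n = 5. So P = C_5 = 42.
Dyck paths of semilength n (length 2n) are counted by C_n; here n = 12. So Q = C_12 = 208012.
P + Q = 42 + 208012 = 208054.

208054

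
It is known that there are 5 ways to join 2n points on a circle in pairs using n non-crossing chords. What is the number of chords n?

3

Non-crossing pairings of 2n points on a circle are counted by C_n. Since C_3 = 5, the index is 3.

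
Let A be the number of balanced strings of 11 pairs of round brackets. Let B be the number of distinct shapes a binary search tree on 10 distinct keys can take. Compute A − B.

A balanced arrangement of 11 bracket pairs is a Dyck word of semilength 11, so the count is C_11. So A = C_11 = 58786.
There are C_n binary search tree shapes on n keys; with n = 10 that is C_10. So B = C_10 = 16796.
A − B = 58786 − 16796 = 41990.

41990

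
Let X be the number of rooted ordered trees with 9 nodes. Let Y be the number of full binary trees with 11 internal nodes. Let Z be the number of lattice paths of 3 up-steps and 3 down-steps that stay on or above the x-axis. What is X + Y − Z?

60211

Rooted ordered (plane) trees on m nodes have m−1 edges and are counted by C_{m−1}; m = 9 gives C_8. So X = C_8 = 1430.
Full binary trees with n internal nodes are counted by C_n; here n = 11. So Y = C_11 = 58786.
A Dyck path with 3 up-steps and 3 down-steps has semilength 3, so there are C_3 of them. So Z = C_3 = 5.
X + Y − Z = 1430 + 58786 − 5 = 60211.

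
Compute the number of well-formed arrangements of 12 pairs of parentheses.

With 12 pairs the number of balanced bracket strings is the Catalan number C_12.
C_12 = C_11 · 2(2·11+1)/(11+2) = 58786 · 46/13 = 208012.

208012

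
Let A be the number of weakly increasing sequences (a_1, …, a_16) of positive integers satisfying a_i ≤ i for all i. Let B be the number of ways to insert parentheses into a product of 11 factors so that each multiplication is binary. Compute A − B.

35340874

Such sub-staircase sequences of length n are counted by C_n; here n = 16. So A = C_16 = 35357670.
Bracketing 11 factors into binary products is counted by C_{11−1} = C_10. So B = C_10 = 16796.
A − B = 35357670 − 16796 = 35340874.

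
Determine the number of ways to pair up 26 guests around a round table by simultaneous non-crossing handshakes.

With 26 = 2·13 people, non-crossing handshake pairings are non-crossing perfect matchings on a circle, counted by C_13.
C_13 = 742900.

742900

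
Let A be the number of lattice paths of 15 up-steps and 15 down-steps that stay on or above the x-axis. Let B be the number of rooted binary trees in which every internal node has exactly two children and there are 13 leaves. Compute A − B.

9486833

A Dyck path with 15 up-steps and 15 down-steps has semilength 15, so there are C_15 of them. So A = C_15 = 9694845.
Full binary trees with 13 leaves have 13−1 = 12 internal nodes, so there are C_12 of them. So B = C_12 = 208012.
A − B = 9694845 − 208012 = 9486833.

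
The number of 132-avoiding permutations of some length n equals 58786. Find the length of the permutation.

Permutations of [n] avoiding a fixed length-3 pattern are counted by C_n. Since C_11 = 58786, the index is 11.

11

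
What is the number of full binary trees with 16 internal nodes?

35357670

Full binary trees with n internal nodes are counted by C_n; here n = 16.
C_16 = 35357670.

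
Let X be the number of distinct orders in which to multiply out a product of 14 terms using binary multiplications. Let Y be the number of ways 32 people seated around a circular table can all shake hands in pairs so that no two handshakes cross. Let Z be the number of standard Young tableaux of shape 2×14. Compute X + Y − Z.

33426130

Bracketing 14 factors into binary products is counted by C_{14−1} = C_13. So X = C_13 = 742900.
Non-crossing handshake pairings of 2n people are counted by C_n; 32 people gives n = 16. So Y = C_16 = 35357670.
By the hook-length formula (or a Dyck-path bijection), SYT of shape 2×14 number C_14. So Z = C_14 = 2674440.
X + Y − Z = 742900 + 35357670 − 2674440 = 33426130.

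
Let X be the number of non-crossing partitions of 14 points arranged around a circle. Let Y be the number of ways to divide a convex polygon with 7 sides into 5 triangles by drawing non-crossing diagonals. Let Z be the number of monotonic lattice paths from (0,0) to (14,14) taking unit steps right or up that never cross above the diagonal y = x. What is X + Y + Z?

The non-crossing partitions of [14] form a lattice of size C_14. So X = C_14 = 2674440.
Triangulations of a convex m-gon are counted by C_{m−2}; with m = 7 this is C_5. So Y = C_5 = 42.
Monotone paths in an n×n grid that stay weakly below the diagonal are counted by C_n; here n = 14. So Z = C_14 = 2674440.
X + Y + Z = 2674440 + 42 + 2674440 = 5348922.

5348922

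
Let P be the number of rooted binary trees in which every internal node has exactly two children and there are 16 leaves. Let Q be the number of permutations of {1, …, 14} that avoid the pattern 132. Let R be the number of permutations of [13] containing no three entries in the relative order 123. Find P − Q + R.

A full binary tree with L leaves has L−1 internal nodes and is counted by C_{L−1}; L = 16 gives C_15. So P = C_15 = 9694845.
For any fixed pattern of length 3, the pattern-avoiding permutations of [14] number C_14. So Q = C_14 = 2674440.
Permutations of [n] avoiding any single length-3 pattern are counted by C_n; here n = 13. So R = C_13 = 742900.
P − Q + R = 9694845 − 2674440 + 742900 = 7763305.

7763305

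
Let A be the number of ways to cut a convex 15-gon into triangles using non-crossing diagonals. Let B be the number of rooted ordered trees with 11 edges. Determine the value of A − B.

A convex 15-gon is triangulated into 13 triangles, and the number of such triangulations is the Catalan number C_{15−2} = C_13. So A = C_13 = 742900.
A rooted plane tree with 11 edges has 12 nodes, and the count is C_11. So B = C_11 = 58786.
A − B = 742900 − 58786 = 684114.

684114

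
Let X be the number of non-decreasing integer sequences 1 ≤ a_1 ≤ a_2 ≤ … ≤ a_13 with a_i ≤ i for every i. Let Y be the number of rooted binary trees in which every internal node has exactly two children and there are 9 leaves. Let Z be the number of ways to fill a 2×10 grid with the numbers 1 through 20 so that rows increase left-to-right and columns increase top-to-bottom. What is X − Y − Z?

Such sub-staircase sequences of length n are counted by C_n; here n = 13. So X = C_13 = 742900.
A full binary tree with L leaves has L−1 internal nodes and is counted by C_{L−1}; L = 9 gives C_8. So Y = C_8 = 1430.
By the hook-length formula (or a Dyck-path bijection), SYT of shape 2×10 number C_10. So Z = C_10 = 16796.
X − Y − Z = 742900 − 1430 − 16796 = 724674.

724674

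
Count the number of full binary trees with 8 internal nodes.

Full binary trees with n internal nodes are counted by C_n; here n = 8.
C_8 = 1430.

1430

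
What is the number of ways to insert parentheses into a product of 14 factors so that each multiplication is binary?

742900

Parenthesizations of m factors correspond to full binary trees with m leaves, counted by C_{m−1}; m = 14 gives C_13.
C_13 = C(26,13)/14 = 10400600/14 = 742900.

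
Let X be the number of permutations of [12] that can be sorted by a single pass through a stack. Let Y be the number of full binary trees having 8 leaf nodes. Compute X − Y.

207583

By Knuth's characterisation, the stack-sortable permutations of length 12 are the 231-avoiders, numbering C_12. So X = C_12 = 208012.
Full binary trees with 8 leaves have 8−1 = 7 internal nodes, so there are C_7 of them. So Y = C_7 = 429.
X − Y = 208012 − 429 = 207583.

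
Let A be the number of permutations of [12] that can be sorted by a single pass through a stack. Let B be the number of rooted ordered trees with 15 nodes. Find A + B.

By Knuth's characterisation, the stack-sortable permutations of length 12 are the 231-avoiders, numbering C_12. So A = C_12 = 208012.
Rooted ordered (plane) trees on m nodes have m−1 edges and are counted by C_{m−1}; m = 15 gives C_14. So B = C_14 = 2674440.
A + B = 208012 + 2674440 = 2882452.

2882452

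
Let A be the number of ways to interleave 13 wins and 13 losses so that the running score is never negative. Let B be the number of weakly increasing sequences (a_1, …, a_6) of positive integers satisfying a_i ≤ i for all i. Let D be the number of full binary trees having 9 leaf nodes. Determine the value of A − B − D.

741338

Ballot sequences with n votes each where one side never trails are Dyck words, counted by C_n; here n = 13. So A = C_13 = 742900.
Such sub-staircase sequences of length n are counted by C_n; here n = 6. So B = C_6 = 132.
A full binary tree with L leaves has L−1 internal nodes and is counted by C_{L−1}; L = 9 gives C_8. So D = C_8 = 1430.
A − B − D = 742900 − 132 − 1430 = 741338.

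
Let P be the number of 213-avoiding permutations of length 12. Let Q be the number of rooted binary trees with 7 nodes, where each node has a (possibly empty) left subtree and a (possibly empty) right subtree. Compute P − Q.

207583

For any fixed pattern of length 3, the pattern-avoiding permutations of [12] number C_12. So P = C_12 = 208012.
Binary trees (left/right distinguished) on n nodes are counted by C_n; here n = 7. So Q = C_7 = 429.
P − Q = 208012 − 429 = 207583.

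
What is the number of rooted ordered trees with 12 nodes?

58786

Rooted ordered (plane) trees on m nodes have m−1 edges and are counted by C_{m−1}; m = 12 gives C_11.
C_11 = C(22,11)/12 = 705432/12 = 58786.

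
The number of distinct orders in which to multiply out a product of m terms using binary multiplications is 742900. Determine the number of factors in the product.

14

Parenthesizations of m factors are counted by C_{m−1}. Since C_13 = 742900, the index is 13.
So the index is 13, and the number of factors is 13 + 1 = 14.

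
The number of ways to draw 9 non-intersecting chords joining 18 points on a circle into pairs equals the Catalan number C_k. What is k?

Pairing 18 circle points by 9 non-crossing chords gives C_9 matchings.

9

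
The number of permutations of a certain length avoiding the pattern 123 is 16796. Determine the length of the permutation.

10

Permutations of [n] avoiding a fixed length-3 pattern are counted by C_n, and C_10 = 16796.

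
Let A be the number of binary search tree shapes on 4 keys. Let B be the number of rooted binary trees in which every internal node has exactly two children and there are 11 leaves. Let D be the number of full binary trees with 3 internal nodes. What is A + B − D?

16805

Binary trees (left/right distinguished) on n nodes are counted by C_n; here n = 4. So A = C_4 = 14.
Full binary trees with 11 leaves have 11−1 = 10 internal nodes, so there are C_10 of them. So B = C_10 = 16796.
The number of full binary trees on 3 internal nodes is the Catalan number C_3. So D = C_3 = 5.
A + B − D = 14 + 16796 − 5 = 16805.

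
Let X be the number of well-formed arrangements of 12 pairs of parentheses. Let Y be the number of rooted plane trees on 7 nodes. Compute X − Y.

207880

A balanced arrangement of 12 bracket pairs is a Dyck word of semilength 12, so the count is C_12. So X = C_12 = 208012.
A rooted plane tree on 7 nodes has 6 edges, and such trees are counted by C_6. So Y = C_6 = 132.
X − Y = 208012 − 132 = 207880.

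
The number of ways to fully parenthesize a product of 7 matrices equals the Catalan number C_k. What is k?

Ways to associate a product of 7 factors correspond to binary trees on 7 leaves, so the count is C_6.

6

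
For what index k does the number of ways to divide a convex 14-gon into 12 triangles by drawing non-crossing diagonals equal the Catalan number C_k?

The number of triangulations of a 14-gon is the Catalan number C_12 (index = sides − 2).

12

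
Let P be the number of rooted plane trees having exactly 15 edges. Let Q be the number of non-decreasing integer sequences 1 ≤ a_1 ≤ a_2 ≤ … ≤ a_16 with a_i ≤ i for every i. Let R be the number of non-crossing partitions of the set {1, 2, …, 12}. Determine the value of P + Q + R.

45260527

A rooted plane tree with 15 edges has 16 nodes, and the count is C_15. So P = C_15 = 9694845.
Weakly increasing sequences with a_i ≤ i biject with Dyck paths of semilength 16, so there are C_16. So Q = C_16 = 35357670.
Non-crossing partitions of an n-element set are counted by C_n; here n = 12. So R = C_12 = 208012.
P + Q + R = 9694845 + 35357670 + 208012 = 45260527.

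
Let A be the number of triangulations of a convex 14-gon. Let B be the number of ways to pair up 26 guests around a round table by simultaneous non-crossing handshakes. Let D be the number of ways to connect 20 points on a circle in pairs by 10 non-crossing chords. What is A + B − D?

The number of triangulations of a 14-gon is the Catalan number C_12 (index = sides − 2). So A = C_12 = 208012.
With 26 = 2·13 people, non-crossing handshake pairings are non-crossing perfect matchings on a circle, counted by C_13. So B = C_13 = 742900.
Non-crossing perfect matchings of 2n points on a circle are counted by C_n; with 20 points, n = 10. So D = C_10 = 16796.
A + B − D = 208012 + 742900 − 16796 = 934116.

934116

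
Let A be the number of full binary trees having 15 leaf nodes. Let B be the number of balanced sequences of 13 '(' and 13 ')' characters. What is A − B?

1931540

A full binary tree with L leaves has L−1 internal nodes and is counted by C_{L−1}; L = 15 gives C_14. So A = C_14 = 2674440.
A balanced arrangement of 13 bracket pairs is a Dyck word of semilength 13, so the count is C_13. So B = C_13 = 742900.
A − B = 2674440 − 742900 = 1931540.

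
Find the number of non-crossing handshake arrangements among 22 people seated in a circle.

58786

With 22 = 2·11 people, non-crossing handshake pairings are non-crossing perfect matchings on a circle, counted by C_11.
C_11 = C(22,11)/12 = 705432/12 = 58786.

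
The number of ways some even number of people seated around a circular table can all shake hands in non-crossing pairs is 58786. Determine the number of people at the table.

22

Non-crossing handshake pairings of 2n people are counted by C_n; 58786 = C_11.
So n = 11, and there are 2n = 22 people.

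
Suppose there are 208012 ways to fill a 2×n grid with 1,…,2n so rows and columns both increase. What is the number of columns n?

Standard Young tableaux of shape 2×n are counted by C_n; 208012 = C_12.

12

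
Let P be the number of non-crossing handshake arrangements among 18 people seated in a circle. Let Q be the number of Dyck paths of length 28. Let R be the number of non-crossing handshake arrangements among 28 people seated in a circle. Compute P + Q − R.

With 18 = 2·9 people, non-crossing handshake pairings are non-crossing perfect matchings on a circle, counted by C_9. So P = C_9 = 4862.
A Dyck path with 14 up-steps and 14 down-steps has semilength 14, so there are C_14 of them. So Q = C_14 = 2674440.
Non-crossing handshake pairings of 2n people are counted by C_n; 28 people gives n = 14. So R = C_14 = 2674440.
P + Q − R = 4862 + 2674440 − 2674440 = 4862.

4862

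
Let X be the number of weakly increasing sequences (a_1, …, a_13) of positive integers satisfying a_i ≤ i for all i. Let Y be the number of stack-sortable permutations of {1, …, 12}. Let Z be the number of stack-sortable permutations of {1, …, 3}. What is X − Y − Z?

534883

Weakly increasing sequences with a_i ≤ i biject with Dyck paths of semilength 13, so there are C_13. So X = C_13 = 742900.
Stack-sortable permutations are exactly the 231-avoiding ones, counted by C_n; here n = 12. So Y = C_12 = 208012.
Stack-sortable permutations are exactly the 231-avoiding ones, counted by C_n; here n = 3. So Z = C_3 = 5.
X − Y − Z = 742900 − 208012 − 5 = 534883.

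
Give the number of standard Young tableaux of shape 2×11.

Standard Young tableaux of shape 2×n are counted by C_n; here n = 11.
C_11 = 58786.

58786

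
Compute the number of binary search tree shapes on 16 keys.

Rooted binary trees with 16 nodes (each child slot possibly empty) number C_16.
C_16 = C_15 · 2(2·15+1)/(15+2) = 9694845 · 62/17 = 35357670.

35357670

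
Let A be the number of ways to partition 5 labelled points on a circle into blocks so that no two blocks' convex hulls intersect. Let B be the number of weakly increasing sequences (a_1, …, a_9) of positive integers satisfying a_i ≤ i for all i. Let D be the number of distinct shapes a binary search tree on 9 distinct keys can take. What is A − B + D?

The non-crossing partitions of [5] form a lattice of size C_5. So A = C_5 = 42.
Weakly increasing sequences with a_i ≤ i biject with Dyck paths of semilength 9, so there are C_9. So B = C_9 = 4862.
Rooted binary trees with 9 nodes (each child slot possibly empty) number C_9. So D = C_9 = 4862.
A − B + D = 42 − 4862 + 4862 = 42.

42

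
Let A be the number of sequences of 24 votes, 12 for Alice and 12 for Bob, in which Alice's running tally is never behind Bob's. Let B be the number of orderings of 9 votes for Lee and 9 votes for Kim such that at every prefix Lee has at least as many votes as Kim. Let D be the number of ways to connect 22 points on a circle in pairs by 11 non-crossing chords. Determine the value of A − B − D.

144364

Ballot sequences with n votes each where one side never trails are Dyck words, counted by C_n; here n = 12. So A = C_12 = 208012.
Ballot sequences with n votes each where one side never trails are Dyck words, counted by C_n; here n = 9. So B = C_9 = 4862.
Non-crossing perfect matchings of 2n points on a circle are counted by C_n; with 22 points, n = 11. So D = C_11 = 58786.
A − B − D = 208012 − 4862 − 58786 = 144364.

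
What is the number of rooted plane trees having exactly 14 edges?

A rooted plane tree with 14 edges has 15 nodes, and the count is C_14.
C_14 = C(28,14)/15 = 40116600/15 = 2674440.

2674440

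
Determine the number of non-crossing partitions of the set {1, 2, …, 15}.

9694845

Non-crossing partitions of an n-element set are counted by C_n; here n = 15.
C_15 = C(30,15)/16 = 155117520/16 = 9694845.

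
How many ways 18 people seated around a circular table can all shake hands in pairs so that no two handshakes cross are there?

Non-crossing handshake pairings of 2n people are counted by C_n; 18 people gives n = 9.
C_9 = C_8 · 2(2·8+1)/(8+2) = 1430 · 34/10 = 4862.

4862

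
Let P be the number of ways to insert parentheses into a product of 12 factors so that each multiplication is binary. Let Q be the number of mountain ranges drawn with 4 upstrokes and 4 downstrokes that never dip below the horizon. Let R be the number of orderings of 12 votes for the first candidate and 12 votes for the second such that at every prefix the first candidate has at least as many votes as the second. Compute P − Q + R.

266784

Bracketing 12 factors into binary products is counted by C_{12−1} = C_11. So P = C_11 = 58786.
Dyck paths of semilength n (length 2n) are counted by C_n; here n = 4. So Q = C_4 = 14.
Reading a vote for the leader as '(' and for the other as ')' turns such a sequence into a balanced string of 12 pairs, so the count is C_12. So R = C_12 = 208012.
P − Q + R = 58786 − 14 + 208012 = 266784.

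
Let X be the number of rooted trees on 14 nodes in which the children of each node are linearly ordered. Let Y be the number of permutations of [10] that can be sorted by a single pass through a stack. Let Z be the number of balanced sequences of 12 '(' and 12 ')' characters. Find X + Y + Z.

Rooted ordered (plane) trees on m nodes have m−1 edges and are counted by C_{m−1}; m = 14 gives C_13. So X = C_13 = 742900.
Stack-sortable permutations are exactly the 231-avoiding ones, counted by C_n; here n = 10. So Y = C_10 = 16796.
Balanced strings of n pairs of brackets are counted by C_n; here n = 12. So Z = C_12 = 208012.
X + Y + Z = 742900 + 16796 + 208012 = 967708.

967708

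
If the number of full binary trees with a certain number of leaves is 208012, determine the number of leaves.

Full binary trees with L leaves are counted by C_{L−1}. The Catalan number equal to 208012 is C_12.
So the index is 12, and the number of leaves is 12 + 1 = 13.

13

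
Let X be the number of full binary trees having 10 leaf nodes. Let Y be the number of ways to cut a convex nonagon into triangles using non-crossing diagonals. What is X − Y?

A full binary tree with L leaves has L−1 internal nodes and is counted by C_{L−1}; L = 10 gives C_9. So X = C_9 = 4862.
The number of triangulations of a 9-gon is the Catalan number C_7 (index = sides − 2). So Y = C_7 = 429.
X − Y = 4862 − 429 = 4433.

4433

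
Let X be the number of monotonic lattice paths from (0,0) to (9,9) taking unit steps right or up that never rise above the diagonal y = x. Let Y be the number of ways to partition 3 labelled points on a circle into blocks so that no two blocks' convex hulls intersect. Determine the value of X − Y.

4857

Sub-diagonal monotone paths from (0,0) to (9,9) biject with Dyck paths of semilength 9, giving C_9. So X = C_9 = 4862.
Non-crossing partitions of an n-element set are counted by C_n; here n = 3. So Y = C_3 = 5.
X − Y = 4862 − 5 = 4857.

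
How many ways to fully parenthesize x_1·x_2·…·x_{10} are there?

Ways to associate a product of 10 factors correspond to binary trees on 10 leaves, so the count is C_9.
C_9 = 4862.

4862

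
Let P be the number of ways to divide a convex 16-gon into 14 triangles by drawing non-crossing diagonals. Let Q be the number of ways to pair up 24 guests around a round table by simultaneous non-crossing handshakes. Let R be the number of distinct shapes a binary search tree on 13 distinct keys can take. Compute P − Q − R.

Triangulations of a convex m-gon are counted by C_{m−2}; with m = 16 this is C_14. So P = C_14 = 2674440.
Non-crossing handshake pairings of 2n people are counted by C_n; 24 people gives n = 12. So Q = C_12 = 208012.
Binary trees (left/right distinguished) on n nodes are counted by C_n; here n = 13. So R = C_13 = 742900.
P − Q − R = 2674440 − 208012 − 742900 = 1723528.

1723528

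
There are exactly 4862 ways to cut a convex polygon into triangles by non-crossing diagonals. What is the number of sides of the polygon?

Triangulations of a convex m-gon are counted by C_{m−2}. The Catalan number equal to 4862 is C_9.
So m − 2 = 9, giving m = 11 sides.

11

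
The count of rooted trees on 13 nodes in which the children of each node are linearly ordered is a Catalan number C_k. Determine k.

Rooted ordered (plane) trees on m nodes have m−1 edges and are counted by C_{m−1}; m = 13 gives C_12.

12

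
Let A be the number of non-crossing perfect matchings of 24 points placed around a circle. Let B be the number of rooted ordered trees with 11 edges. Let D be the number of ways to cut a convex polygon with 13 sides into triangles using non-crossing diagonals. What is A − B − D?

Pairing 24 circle points by 12 non-crossing chords gives C_12 matchings. So A = C_12 = 208012.
Rooted ordered trees with n edges are counted by C_n; here n = 11. So B = C_11 = 58786.
The number of triangulations of a 13-gon is the Catalan number C_11 (index = sides − 2). So D = C_11 = 58786.
A − B − D = 208012 − 58786 − 58786 = 90440.

90440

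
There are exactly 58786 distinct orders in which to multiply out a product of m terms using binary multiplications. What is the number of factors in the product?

12

Parenthesizations of m factors are counted by C_{m−1}. Since C_11 = 58786, the index is 11.
So the index is 11, and the number of factors is 11 + 1 = 12.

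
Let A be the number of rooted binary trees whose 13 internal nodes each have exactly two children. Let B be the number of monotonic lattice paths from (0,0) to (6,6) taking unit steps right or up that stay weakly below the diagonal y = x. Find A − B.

742768

The number of full binary trees on 13 internal nodes is the Catalan number C_13. So A = C_13 = 742900.
Monotone paths in an n×n grid that stay weakly below the diagonal are counted by C_n; here n = 6. So B = C_6 = 132.
A − B = 742900 − 132 = 742768.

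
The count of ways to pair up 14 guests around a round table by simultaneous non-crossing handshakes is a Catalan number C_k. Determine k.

7

Non-crossing handshake pairings of 2n people are counted by C_n; 14 people gives n = 7.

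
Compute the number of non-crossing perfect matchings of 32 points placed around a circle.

Non-crossing perfect matchings of 2n points on a circle are counted by C_n; with 32 points, n = 16.
C_16 = C(32,16)/17 = 601080390/17 = 35357670.

35357670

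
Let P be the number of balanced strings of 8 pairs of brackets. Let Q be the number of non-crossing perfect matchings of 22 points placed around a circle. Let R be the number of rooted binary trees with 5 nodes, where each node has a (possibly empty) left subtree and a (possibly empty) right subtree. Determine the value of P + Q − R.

A balanced arrangement of 8 bracket pairs is a Dyck word of semilength 8, so the count is C_8. So P = C_8 = 1430.
Pairing 22 circle points by 11 non-crossing chords gives C_11 matchings. So Q = C_11 = 58786.
There are C_n binary search tree shapes on n keys; with n = 5 that is C_5. So R = C_5 = 42.
P + Q − R = 1430 + 58786 − 42 = 60174.

60174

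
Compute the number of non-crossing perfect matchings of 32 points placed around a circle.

35357670

Pairing 32 circle points by 16 non-crossing chords gives C_16 matchings.
C_16 = 35357670.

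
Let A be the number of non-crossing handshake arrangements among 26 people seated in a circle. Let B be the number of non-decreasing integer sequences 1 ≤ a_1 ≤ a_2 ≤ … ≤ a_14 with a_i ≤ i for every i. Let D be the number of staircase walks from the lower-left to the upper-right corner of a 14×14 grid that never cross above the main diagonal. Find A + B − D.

742900

With 26 = 2·13 people, non-crossing handshake pairings are non-crossing perfect matchings on a circle, counted by C_13. So A = C_13 = 742900.
Such sub-staircase sequences of length n are counted by C_n; here n = 14. So B = C_14 = 2674440.
Sub-diagonal monotone paths from (0,0) to (14,14) biject with Dyck paths of semilength 14, giving C_14. So D = C_14 = 2674440.
A + B − D = 742900 + 2674440 − 2674440 = 742900.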